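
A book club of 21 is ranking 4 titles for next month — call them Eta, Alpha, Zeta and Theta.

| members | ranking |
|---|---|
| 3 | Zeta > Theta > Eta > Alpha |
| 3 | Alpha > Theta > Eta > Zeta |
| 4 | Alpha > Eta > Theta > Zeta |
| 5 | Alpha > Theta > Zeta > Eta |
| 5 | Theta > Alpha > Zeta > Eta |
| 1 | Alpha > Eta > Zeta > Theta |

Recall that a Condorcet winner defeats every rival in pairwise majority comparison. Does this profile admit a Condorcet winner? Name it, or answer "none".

Check each pair by majority over 21 ballots:
Eta vs Alpha: Alpha wins 18–3.
Eta vs Zeta: Zeta, 13–8.
Eta vs Theta: Theta, 16–5.
Alpha vs Zeta: Alpha wins 18–3.
Alpha vs Theta: Alpha wins 13–8.
Zeta–Theta: Theta 17–4.
Alpha beats each of Eta, Zeta, Theta — Alpha is the Condorcet winner.

Alpha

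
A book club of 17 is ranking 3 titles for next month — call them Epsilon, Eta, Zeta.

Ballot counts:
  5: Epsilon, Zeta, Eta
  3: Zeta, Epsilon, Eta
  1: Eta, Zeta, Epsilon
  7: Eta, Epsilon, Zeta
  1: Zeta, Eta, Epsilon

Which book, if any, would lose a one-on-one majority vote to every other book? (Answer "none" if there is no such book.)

none

Pairwise majorities:
Epsilon vs Eta: Eta wins 9–8.
Epsilon–Zeta: Epsilon 12–5.
Eta vs Zeta: 8 to 9, Zeta.
Every book wins at least one matchup (Epsilon beats Zeta; Eta beats Epsilon; Zeta beats Eta), so there is no Condorcet loser.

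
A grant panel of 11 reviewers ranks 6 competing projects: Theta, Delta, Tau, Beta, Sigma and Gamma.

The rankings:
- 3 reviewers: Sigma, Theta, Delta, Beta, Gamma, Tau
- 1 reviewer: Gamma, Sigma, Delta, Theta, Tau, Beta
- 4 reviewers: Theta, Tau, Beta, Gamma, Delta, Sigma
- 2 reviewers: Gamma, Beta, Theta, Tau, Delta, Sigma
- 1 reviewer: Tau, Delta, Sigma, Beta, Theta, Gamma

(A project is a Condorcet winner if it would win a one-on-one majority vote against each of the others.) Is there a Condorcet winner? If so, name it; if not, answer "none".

Theta

Check each pair by majority over 11 ballots:
Theta–Delta: Theta 9–2.
Theta–Tau: Theta 10–1.
Theta vs Beta: Theta wins 8–3.
Theta vs Sigma: Theta wins 6–5.
Theta vs Gamma: Theta is ranked higher on 3+4+1 = 8 ballots, Gamma on 3. Theta wins 8–3.
Delta vs Tau: 4 to 7, Tau.
Delta vs Beta: Beta, 6–5.
Delta vs Sigma: 4+2+1 = 7 for Delta, 4 for Sigma — Delta by 7–4.
Delta vs Gamma: 4 to 7, Gamma.
Tau vs Beta: Tau preferred on 1+4+1 = 6 ballots; Tau wins 6–5.
Tau–Sigma: Tau 7–4.
Tau vs Gamma: 5 to 6, Gamma.
Beta vs Sigma: 4+2 = 6 for Beta, 5 for Sigma — Beta by 6–5.
Beta–Gamma: Beta 8–3.
Sigma vs Gamma: 3+1 = 4 for Sigma, 7 for Gamma — Gamma by 7–4.
Theta wins every pairwise contest, so Theta is the Condorcet winner.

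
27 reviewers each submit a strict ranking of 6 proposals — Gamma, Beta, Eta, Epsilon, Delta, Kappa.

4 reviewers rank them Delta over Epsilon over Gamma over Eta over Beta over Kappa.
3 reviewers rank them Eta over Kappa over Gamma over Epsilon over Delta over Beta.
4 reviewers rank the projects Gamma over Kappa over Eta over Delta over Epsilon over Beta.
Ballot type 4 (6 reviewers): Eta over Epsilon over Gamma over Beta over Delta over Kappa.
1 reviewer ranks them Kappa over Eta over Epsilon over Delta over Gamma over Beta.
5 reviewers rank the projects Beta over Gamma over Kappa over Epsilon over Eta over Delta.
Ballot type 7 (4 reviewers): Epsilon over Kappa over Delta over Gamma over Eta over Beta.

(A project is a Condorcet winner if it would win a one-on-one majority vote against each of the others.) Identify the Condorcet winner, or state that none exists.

none

Check each pair by majority over 27 ballots:
Gamma–Beta: Gamma 22–5.
Gamma–Eta: Gamma 17–10.
Gamma vs Epsilon: Gamma is ranked higher on 3+4+5 = 12 ballots, Epsilon on 15. Epsilon wins 15–12.
Gamma vs Delta: Gamma preferred on 3+4+6+5 = 18 ballots; Gamma wins 18–9.
Gamma vs Kappa: Gamma wins 19–8.
Beta–Eta: Eta 22–5.
Beta vs Epsilon: Beta is ranked higher on 5 ballots, Epsilon on 22. Epsilon wins 22–5.
Beta–Delta: Delta 16–11.
Beta vs Kappa: Beta, 15–12.
Eta vs Epsilon: Eta wins 14–13.
Eta vs Delta: Eta wins 19–8.
Eta vs Kappa: Kappa, 14–13.
Epsilon vs Delta: Epsilon wins 19–8.
Epsilon–Kappa: Epsilon 14–13.
Delta vs Kappa: 4+6 = 10 for Delta, 17 for Kappa — Kappa by 17–10.
Each project drops at least one matchup (Gamma loses to Epsilon; Beta loses to Gamma; Eta loses to Gamma; Epsilon loses to Eta; Delta loses to Gamma; Kappa loses to Gamma); the cycle Gamma → Eta → Epsilon → Gamma rules out a Condorcet winner.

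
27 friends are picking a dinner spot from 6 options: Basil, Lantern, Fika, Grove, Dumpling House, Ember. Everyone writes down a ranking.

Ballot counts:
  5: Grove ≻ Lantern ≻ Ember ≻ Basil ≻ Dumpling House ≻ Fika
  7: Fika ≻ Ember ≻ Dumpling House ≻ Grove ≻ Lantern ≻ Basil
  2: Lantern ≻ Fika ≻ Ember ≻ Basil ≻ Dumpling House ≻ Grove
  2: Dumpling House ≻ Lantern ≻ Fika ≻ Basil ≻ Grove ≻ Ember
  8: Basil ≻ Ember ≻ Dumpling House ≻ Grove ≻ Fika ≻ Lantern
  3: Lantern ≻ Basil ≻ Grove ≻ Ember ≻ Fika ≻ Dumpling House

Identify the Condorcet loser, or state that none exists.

Pairwise majorities:
Basil vs Lantern: Basil is ranked higher on 8 ballots, Lantern on 19. Lantern wins 19–8.
Basil vs Fika: Basil preferred on 5+8+3 = 16 ballots; Basil wins 16–11.
Basil vs Grove: Basil wins 15–12.
Basil vs Dumpling House: Basil, 18–9.
Basil vs Ember: 13 to 14, Ember.
Lantern vs Fika: Fika wins 15–12.
Lantern vs Grove: Grove wins 20–7.
Lantern–Dumpling House: Dumpling House 17–10.
Lantern–Ember: Ember 15–12.
Fika vs Grove: Grove wins 16–11.
Fika vs Dumpling House: Dumpling House, 15–12.
Fika vs Ember: Fika is ranked higher on 7+2+2 = 11 ballots, Ember on 16. Ember wins 16–11.
Grove vs Dumpling House: Grove is ranked higher on 5+3 = 8 ballots, Dumpling House on 19. Dumpling House wins 19–8.
Grove vs Ember: Grove is ranked higher on 5+2+3 = 10 ballots, Ember on 17. Ember wins 17–10.
Dumpling House vs Ember: Dumpling House preferred on 2 ballots; Ember wins 25–2.
Each restaurant has at least one pairwise win (Basil beats Fika; Lantern beats Basil; Fika beats Lantern; Grove beats Lantern; Dumpling House beats Lantern; Ember beats Basil) — no Condorcet loser.

none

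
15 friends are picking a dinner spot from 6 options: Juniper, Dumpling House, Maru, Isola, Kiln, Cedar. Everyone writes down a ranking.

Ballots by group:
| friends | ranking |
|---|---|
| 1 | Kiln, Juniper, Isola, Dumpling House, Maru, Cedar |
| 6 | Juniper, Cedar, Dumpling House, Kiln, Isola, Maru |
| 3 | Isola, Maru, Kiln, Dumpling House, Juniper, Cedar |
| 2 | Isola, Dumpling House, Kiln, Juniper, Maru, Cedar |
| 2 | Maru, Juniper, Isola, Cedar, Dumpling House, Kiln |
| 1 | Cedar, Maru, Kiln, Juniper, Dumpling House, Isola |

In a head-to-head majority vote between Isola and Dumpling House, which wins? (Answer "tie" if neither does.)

Ballots ranking Isola above Dumpling House: 1 + 3 + 2 + 2 = 8.
Ballots ranking Dumpling House above Isola: 15 − 8 = 7.
Isola wins the head-to-head 8–7.

Isola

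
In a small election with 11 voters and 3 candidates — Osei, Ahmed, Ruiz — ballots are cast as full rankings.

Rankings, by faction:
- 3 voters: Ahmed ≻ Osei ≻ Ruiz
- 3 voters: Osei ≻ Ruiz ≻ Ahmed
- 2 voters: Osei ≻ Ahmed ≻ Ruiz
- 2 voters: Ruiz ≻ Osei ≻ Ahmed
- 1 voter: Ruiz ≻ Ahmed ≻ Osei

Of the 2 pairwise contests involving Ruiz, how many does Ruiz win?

1

Ruiz against each rival (11 voters):
Ruiz vs Osei: Ruiz preferred on 2+1 = 3 ballots; Osei wins 8–3.
Ruiz–Ahmed: Ruiz 6–5.
Ruiz beats Ahmed; loses to Osei — 1 pairwise win.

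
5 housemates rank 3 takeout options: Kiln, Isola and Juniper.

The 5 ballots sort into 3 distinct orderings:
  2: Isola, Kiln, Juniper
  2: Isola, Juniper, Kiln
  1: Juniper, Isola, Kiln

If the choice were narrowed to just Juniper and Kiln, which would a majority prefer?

Juniper

Ballots ranking Juniper above Kiln: 2 + 1 = 3.
Ballots ranking Kiln above Juniper: 5 − 3 = 2.
Juniper wins the head-to-head 3–2.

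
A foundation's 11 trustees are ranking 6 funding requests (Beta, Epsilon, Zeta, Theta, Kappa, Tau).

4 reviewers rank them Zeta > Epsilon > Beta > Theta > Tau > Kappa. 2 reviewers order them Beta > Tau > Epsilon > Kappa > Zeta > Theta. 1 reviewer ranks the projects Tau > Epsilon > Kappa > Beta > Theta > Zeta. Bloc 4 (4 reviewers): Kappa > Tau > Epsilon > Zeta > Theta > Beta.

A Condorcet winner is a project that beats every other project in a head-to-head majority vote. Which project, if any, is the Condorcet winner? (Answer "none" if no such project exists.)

none

Head-to-head results (11 reviewers):
Beta vs Epsilon: Epsilon wins 9–2.
Beta vs Zeta: Zeta, 8–3.
Beta vs Theta: Beta wins 7–4.
Beta–Kappa: Beta 6–5.
Beta vs Tau: Beta, 6–5.
Epsilon vs Zeta: Epsilon wins 7–4.
Epsilon–Theta: Epsilon 11–0.
Epsilon vs Kappa: Epsilon wins 7–4.
Epsilon vs Tau: Tau, 7–4.
Zeta–Theta: Zeta 10–1.
Zeta vs Kappa: Kappa, 7–4.
Zeta vs Tau: Tau wins 7–4.
Theta–Kappa: Kappa 7–4.
Theta vs Tau: Tau wins 7–4.
Kappa vs Tau: Tau wins 7–4.
No project is unbeaten: Beta loses to Epsilon; Epsilon loses to Tau; Zeta loses to Epsilon; Theta loses to Beta; Kappa loses to Beta; Tau loses to Beta. In particular Beta beats Kappa beats Zeta beats Beta is a majority cycle — no Condorcet winner exists.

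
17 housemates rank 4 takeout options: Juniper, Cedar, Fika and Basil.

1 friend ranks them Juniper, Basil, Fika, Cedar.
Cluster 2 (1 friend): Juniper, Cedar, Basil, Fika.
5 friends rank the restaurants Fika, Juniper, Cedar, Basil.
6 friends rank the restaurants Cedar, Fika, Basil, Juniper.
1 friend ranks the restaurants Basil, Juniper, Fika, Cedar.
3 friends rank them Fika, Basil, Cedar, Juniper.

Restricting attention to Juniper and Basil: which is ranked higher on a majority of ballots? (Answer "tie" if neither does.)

Basil

Ballots ranking Juniper above Basil: 1 + 1 + 5 = 7.
Ballots ranking Basil above Juniper: 17 − 7 = 10.
Basil wins the head-to-head 10–7.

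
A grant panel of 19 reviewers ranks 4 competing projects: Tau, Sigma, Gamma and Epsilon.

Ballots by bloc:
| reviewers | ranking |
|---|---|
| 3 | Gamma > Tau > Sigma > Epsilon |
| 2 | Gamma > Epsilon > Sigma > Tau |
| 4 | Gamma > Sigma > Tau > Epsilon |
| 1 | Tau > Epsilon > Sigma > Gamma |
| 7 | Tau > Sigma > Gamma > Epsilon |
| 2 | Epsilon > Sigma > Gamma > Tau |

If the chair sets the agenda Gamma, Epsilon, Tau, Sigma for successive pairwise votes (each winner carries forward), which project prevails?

Round 1: Gamma vs Epsilon — 16–3, Gamma advances.
Round 2: Gamma vs Tau — 11–8, Gamma advances.
Round 3: Gamma vs Sigma — 9–10, Sigma advances.
The agenda winner is Sigma.

Sigma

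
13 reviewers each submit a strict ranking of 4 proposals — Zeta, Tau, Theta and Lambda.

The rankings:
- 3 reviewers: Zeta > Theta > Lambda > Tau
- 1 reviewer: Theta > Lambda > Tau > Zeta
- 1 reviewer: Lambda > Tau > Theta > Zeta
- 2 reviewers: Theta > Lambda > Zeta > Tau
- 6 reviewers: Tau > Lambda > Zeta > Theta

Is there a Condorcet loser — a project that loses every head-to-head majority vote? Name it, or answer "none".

Theta

Head-to-head results (13 reviewers):
Zeta–Tau: Tau 8–5.
Zeta vs Theta: Zeta wins 9–4.
Zeta vs Lambda: Zeta is ranked higher on 3 ballots, Lambda on 10. Lambda wins 10–3.
Tau–Theta: Tau 7–6.
Tau–Lambda: Lambda 7–6.
Theta vs Lambda: 6 to 7, Lambda.
Theta loses to every other project — it is the Condorcet loser.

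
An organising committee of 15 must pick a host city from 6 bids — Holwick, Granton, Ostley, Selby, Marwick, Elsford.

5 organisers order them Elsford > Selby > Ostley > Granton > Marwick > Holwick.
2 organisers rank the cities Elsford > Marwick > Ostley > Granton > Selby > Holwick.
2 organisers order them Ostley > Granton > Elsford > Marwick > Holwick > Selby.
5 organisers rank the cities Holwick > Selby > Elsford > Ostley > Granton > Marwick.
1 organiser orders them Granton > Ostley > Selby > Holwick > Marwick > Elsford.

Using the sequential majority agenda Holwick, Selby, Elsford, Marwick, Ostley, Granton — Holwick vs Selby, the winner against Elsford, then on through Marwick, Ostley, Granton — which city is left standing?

Elsford

Round 1: Holwick vs Selby — 7–8, Selby advances.
Round 2: Selby vs Elsford — 6–9, Elsford advances.
Round 3: Elsford vs Marwick — 14–1, Elsford advances.
Round 4: Elsford vs Ostley — 12–3, Elsford advances.
Round 5: Elsford vs Granton — 12–3, Elsford advances.
The agenda winner is Elsford.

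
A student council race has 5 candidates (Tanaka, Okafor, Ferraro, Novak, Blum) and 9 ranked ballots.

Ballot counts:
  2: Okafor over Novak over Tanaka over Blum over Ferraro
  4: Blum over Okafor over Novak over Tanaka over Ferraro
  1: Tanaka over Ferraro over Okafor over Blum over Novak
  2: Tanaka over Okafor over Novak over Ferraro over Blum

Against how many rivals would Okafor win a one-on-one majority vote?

Okafor against each rival (9 voters):
Okafor–Tanaka: Okafor 6–3.
Okafor vs Ferraro: Okafor is ranked higher on 2+4+2 = 8 ballots, Ferraro on 1. Okafor wins 8–1.
Okafor vs Novak: Okafor is ranked higher on 2+4+1+2 = 9 ballots, Novak on 0. Okafor wins 9–0.
Okafor vs Blum: 2+1+2 = 5 for Okafor, 4 for Blum — Okafor by 5–4.
Okafor beats Tanaka, Ferraro, Novak, Blum — 4 pairwise wins.

4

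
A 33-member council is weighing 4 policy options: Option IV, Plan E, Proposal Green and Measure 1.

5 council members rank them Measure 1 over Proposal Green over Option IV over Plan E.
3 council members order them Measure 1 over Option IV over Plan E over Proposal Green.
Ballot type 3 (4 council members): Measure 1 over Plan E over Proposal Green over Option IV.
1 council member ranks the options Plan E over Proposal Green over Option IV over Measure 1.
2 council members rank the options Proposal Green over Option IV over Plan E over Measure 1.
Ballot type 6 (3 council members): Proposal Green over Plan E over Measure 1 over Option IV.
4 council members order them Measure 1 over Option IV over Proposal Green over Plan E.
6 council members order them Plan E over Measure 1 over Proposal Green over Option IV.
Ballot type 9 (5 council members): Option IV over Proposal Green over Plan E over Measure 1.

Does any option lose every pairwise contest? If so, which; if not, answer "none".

none

Head-to-head results (33 council members):
Option IV vs Plan E: 19 to 14, Option IV.
Option IV–Proposal Green: Proposal Green 21–12.
Option IV vs Measure 1: Measure 1, 25–8.
Plan E vs Proposal Green: Plan E is ranked higher on 3+4+1+6 = 14 ballots, Proposal Green on 19. Proposal Green wins 19–14.
Plan E vs Measure 1: 1+2+3+6+5 = 17 for Plan E, 16 for Measure 1 — Plan E by 17–16.
Proposal Green vs Measure 1: Measure 1 wins 22–11.
Each option has at least one pairwise win (Option IV beats Plan E; Plan E beats Measure 1; Proposal Green beats Option IV; Measure 1 beats Option IV) — no Condorcet loser.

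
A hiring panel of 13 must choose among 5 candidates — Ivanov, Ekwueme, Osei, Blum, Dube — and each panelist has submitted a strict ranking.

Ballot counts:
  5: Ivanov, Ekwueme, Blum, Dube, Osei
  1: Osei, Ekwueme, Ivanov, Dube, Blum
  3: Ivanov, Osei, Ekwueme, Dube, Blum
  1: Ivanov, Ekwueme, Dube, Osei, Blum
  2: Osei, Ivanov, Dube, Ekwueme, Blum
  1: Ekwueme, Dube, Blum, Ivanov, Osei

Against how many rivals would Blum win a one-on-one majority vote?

Blum against each rival (13 committee members):
Blum–Ivanov: Ivanov 12–1.
Blum vs Ekwueme: Ekwueme, 13–0.
Blum vs Osei: 6 to 7, Osei.
Blum–Dube: Dube 8–5.
Blum beats no one; loses to Ivanov, Ekwueme, Osei, Dube — 0 pairwise wins.

0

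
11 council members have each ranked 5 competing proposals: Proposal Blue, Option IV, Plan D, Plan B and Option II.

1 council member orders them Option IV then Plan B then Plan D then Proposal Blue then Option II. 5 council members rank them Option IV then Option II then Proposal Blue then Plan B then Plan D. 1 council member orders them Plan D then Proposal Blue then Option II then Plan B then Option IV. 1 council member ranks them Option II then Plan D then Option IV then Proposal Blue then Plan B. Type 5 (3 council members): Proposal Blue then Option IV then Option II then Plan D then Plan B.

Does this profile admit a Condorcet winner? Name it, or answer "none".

Option IV

Pairwise majorities:
Proposal Blue vs Option IV: Proposal Blue is ranked higher on 1+3 = 4 ballots, Option IV on 7. Option IV wins 7–4.
Proposal Blue vs Plan D: 5+3 = 8 for Proposal Blue, 3 for Plan D — Proposal Blue by 8–3.
Proposal Blue vs Plan B: Proposal Blue is ranked higher on 5+1+1+3 = 10 ballots, Plan B on 1. Proposal Blue wins 10–1.
Proposal Blue vs Option II: Proposal Blue is ranked higher on 1+1+3 = 5 ballots, Option II on 6. Option II wins 6–5.
Option IV vs Plan D: 1+5+3 = 9 for Option IV, 2 for Plan D — Option IV by 9–2.
Option IV vs Plan B: Option IV preferred on 1+5+1+3 = 10 ballots; Option IV wins 10–1.
Option IV vs Option II: Option IV is ranked higher on 1+5+3 = 9 ballots, Option II on 2. Option IV wins 9–2.
Plan D vs Plan B: Plan D is ranked higher on 1+1+3 = 5 ballots, Plan B on 6. Plan B wins 6–5.
Plan D vs Option II: Plan D is ranked higher on 1+1 = 2 ballots, Option II on 9. Option II wins 9–2.
Plan B vs Option II: Plan B preferred on 1 ballot; Option II wins 10–1.
Option IV wins every pairwise contest, so Option IV is the Condorcet winner.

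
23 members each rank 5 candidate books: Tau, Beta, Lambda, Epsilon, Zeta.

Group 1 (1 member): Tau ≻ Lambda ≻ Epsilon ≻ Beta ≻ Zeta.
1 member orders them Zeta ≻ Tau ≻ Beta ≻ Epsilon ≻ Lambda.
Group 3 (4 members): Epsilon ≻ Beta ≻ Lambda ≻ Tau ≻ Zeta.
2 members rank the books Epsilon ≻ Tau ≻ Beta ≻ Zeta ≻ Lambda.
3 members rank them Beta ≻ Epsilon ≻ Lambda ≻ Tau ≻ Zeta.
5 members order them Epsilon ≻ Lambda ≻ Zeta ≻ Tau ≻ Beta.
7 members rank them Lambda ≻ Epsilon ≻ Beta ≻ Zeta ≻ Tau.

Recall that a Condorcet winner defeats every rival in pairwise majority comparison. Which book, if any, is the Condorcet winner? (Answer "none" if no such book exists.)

Head-to-head results (23 members):
Tau vs Beta: Tau preferred on 1+1+2+5 = 9 ballots; Beta wins 14–9.
Tau vs Lambda: Tau preferred on 1+1+2 = 4 ballots; Lambda wins 19–4.
Tau vs Epsilon: Tau preferred on 1+1 = 2 ballots; Epsilon wins 21–2.
Tau vs Zeta: 10 to 13, Zeta.
Beta vs Lambda: Beta preferred on 1+4+2+3 = 10 ballots; Lambda wins 13–10.
Beta vs Epsilon: 1+3 = 4 for Beta, 19 for Epsilon — Epsilon by 19–4.
Beta vs Zeta: Beta is ranked higher on 1+4+2+3+7 = 17 ballots, Zeta on 6. Beta wins 17–6.
Lambda vs Epsilon: 8 to 15, Epsilon.
Lambda vs Zeta: Lambda preferred on 1+4+3+5+7 = 20 ballots; Lambda wins 20–3.
Epsilon vs Zeta: Epsilon preferred on 1+4+2+3+5+7 = 22 ballots; Epsilon wins 22–1.
Epsilon wins every pairwise contest, so Epsilon is the Condorcet winner.

Epsilon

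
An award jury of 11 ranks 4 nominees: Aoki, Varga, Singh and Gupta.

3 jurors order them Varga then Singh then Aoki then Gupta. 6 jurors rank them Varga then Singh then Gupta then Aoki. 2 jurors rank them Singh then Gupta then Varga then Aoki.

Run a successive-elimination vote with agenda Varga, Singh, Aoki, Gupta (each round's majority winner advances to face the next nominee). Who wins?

Varga

Round 1: Varga vs Singh — 9–2, Varga advances.
Round 2: Varga vs Aoki — 11–0, Varga advances.
Round 3: Varga vs Gupta — 9–2, Varga advances.
Varga survives the agenda.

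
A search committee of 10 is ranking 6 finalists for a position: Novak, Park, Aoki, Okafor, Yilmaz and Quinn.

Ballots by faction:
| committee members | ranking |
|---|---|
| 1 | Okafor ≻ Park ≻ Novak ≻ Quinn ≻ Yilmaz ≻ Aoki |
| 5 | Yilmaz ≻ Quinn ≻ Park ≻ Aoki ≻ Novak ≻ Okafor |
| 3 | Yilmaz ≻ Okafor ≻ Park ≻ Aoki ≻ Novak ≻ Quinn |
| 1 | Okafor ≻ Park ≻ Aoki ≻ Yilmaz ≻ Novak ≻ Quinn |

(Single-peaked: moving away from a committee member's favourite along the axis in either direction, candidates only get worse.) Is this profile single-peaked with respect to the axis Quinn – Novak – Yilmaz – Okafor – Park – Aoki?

no

Axis positions: Quinn=1, Novak=2, Yilmaz=3, Okafor=4, Park=5, Aoki=6.
Faction 1: ranking walks positions 4-5-2-1-3-6; Novak is ranked above Yilmaz even though Yilmaz lies between Novak and the peak Okafor on the axis — preferences dip and rise again. Not single-peaked.
Faction 2: ranking walks positions 3-1-5-6-2-4; Quinn is ranked above Novak even though Novak lies between Quinn and the peak Yilmaz on the axis — preferences dip and rise again. Not single-peaked.
Faction 3 (peak Yilmaz at position 3): ranking walks positions 3-4-5-6-2-1, expanding outward from the peak — single-peaked.
Faction 4 (peak Okafor at position 4): ranking walks positions 4-5-6-3-2-1, expanding outward from the peak — single-peaked.
Faction 1 violates single-peakedness, so the profile is not single-peaked on this axis.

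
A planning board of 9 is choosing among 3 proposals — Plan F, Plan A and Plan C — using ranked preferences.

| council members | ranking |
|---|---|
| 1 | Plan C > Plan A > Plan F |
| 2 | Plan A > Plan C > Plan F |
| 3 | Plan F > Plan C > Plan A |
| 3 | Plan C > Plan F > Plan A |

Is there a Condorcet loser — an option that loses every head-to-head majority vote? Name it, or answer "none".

Plan A

Head-to-head results (9 council members):
Plan F vs Plan A: Plan F, 6–3.
Plan F–Plan C: Plan C 6–3.
Plan A vs Plan C: Plan A preferred on 2 ballots; Plan C wins 7–2.
Plan A is beaten in every head-to-head and is the Condorcet loser.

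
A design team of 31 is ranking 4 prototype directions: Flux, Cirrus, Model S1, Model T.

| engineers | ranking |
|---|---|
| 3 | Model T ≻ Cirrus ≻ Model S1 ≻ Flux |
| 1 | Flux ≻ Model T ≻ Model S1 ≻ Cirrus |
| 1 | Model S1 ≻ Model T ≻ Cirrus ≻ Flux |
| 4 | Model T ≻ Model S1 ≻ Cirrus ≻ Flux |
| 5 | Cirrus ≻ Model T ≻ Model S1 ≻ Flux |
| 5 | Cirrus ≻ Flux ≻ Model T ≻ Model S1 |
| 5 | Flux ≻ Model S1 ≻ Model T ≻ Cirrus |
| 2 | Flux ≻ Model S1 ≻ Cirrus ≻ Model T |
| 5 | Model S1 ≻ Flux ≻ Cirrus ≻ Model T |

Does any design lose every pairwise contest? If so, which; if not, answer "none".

Pairwise majorities:
Flux vs Cirrus: Cirrus, 18–13.
Flux vs Model S1: 1+5+5+2 = 13 for Flux, 18 for Model S1 — Model S1 by 18–13.
Flux vs Model T: 18 to 13, Flux.
Cirrus vs Model S1: 3+5+5 = 13 for Cirrus, 18 for Model S1 — Model S1 by 18–13.
Cirrus vs Model T: Cirrus wins 17–14.
Model S1–Model T: Model T 18–13.
No design is winless: Flux beats Model T; Cirrus beats Flux; Model S1 beats Flux; Model T beats Model S1. There is no Condorcet loser.

none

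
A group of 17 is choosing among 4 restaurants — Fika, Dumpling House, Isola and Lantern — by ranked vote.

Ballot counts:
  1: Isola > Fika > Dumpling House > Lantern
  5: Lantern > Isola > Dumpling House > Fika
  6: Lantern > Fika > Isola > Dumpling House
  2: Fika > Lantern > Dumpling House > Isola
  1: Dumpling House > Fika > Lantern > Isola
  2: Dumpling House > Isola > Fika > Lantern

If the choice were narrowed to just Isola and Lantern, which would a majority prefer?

Lantern

Ballots ranking Isola above Lantern: 1 + 2 = 3.
Ballots ranking Lantern above Isola: 17 − 3 = 14.
Lantern wins the head-to-head 14–3.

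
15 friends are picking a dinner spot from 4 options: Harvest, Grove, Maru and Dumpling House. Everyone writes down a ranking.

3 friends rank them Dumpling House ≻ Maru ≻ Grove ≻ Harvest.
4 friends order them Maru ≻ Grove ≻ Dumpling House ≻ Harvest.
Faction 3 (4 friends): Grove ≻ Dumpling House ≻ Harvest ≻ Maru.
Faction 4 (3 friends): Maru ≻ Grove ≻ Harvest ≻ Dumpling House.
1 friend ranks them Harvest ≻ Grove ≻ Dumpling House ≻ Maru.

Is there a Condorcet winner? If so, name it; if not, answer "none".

none

Head-to-head results (15 friends):
Harvest vs Grove: Harvest preferred on 1 ballot; Grove wins 14–1.
Harvest vs Maru: Harvest is ranked higher on 4+1 = 5 ballots, Maru on 10. Maru wins 10–5.
Harvest vs Dumpling House: Harvest preferred on 3+1 = 4 ballots; Dumpling House wins 11–4.
Grove vs Maru: 5 to 10, Maru.
Grove vs Dumpling House: Grove preferred on 4+4+3+1 = 12 ballots; Grove wins 12–3.
Maru vs Dumpling House: 4+3 = 7 for Maru, 8 for Dumpling House — Dumpling House by 8–7.
Every restaurant loses at least once (Harvest loses to Grove; Grove loses to Maru; Maru loses to Dumpling House; Dumpling House loses to Grove). The majority relation contains the cycle Grove → Dumpling House → Maru → Grove, so there is no Condorcet winner.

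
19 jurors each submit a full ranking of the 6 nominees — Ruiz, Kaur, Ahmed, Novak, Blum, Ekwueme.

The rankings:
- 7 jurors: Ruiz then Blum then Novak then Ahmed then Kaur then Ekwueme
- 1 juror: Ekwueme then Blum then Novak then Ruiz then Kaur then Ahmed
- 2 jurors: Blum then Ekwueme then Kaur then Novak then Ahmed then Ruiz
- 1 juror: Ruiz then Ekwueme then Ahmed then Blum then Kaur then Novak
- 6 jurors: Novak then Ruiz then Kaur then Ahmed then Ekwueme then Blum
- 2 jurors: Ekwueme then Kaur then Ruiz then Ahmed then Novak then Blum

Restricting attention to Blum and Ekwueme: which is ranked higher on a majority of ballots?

Ekwueme

Ballots ranking Blum above Ekwueme: 7 + 2 = 9.
Ballots ranking Ekwueme above Blum: 19 − 9 = 10.
Ekwueme wins the head-to-head 10–9.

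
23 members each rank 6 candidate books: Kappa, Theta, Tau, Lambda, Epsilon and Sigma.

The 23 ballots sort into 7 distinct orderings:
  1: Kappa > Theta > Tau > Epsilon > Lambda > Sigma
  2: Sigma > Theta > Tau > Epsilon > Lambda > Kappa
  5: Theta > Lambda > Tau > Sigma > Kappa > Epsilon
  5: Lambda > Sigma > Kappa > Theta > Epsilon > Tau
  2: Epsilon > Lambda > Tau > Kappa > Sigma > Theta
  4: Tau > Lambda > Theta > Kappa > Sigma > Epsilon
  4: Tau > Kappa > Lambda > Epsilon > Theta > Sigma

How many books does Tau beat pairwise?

3

Tau against each rival (23 members):
Tau vs Kappa: 17 to 6, Tau.
Tau vs Theta: Theta wins 13–10.
Tau vs Lambda: 11 to 12, Lambda.
Tau vs Epsilon: 16 to 7, Tau.
Tau vs Sigma: Tau is ranked higher on 1+5+2+4+4 = 16 ballots, Sigma on 7. Tau wins 16–7.
Tau beats Kappa, Epsilon, Sigma; loses to Theta, Lambda — 3 pairwise wins.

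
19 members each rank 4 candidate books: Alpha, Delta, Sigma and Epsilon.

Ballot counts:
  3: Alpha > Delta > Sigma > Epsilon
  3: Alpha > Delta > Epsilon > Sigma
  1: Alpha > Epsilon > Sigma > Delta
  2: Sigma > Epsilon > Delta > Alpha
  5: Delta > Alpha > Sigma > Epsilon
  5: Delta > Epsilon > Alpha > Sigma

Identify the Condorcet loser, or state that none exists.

Epsilon

Pairwise majorities:
Alpha vs Delta: Delta wins 12–7.
Alpha vs Sigma: Alpha wins 17–2.
Alpha–Epsilon: Alpha 12–7.
Delta vs Sigma: Delta is ranked higher on 3+3+5+5 = 16 ballots, Sigma on 3. Delta wins 16–3.
Delta vs Epsilon: Delta, 16–3.
Sigma vs Epsilon: 3+2+5 = 10 for Sigma, 9 for Epsilon — Sigma by 10–9.
Epsilon is beaten in every head-to-head and is the Condorcet loser.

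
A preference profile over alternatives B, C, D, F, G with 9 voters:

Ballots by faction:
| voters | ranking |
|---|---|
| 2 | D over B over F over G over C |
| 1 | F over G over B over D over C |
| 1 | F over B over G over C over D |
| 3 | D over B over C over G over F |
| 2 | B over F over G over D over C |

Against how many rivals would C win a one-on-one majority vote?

0

C against each rival (9 voters):
C vs B: 0 for C, 9 for B — B by 9–0.
C vs D: 1 to 8, D.
C vs F: F, 6–3.
C vs G: 3 for C, 6 for G — G by 6–3.
C beats no one; loses to B, D, F, G — 0 pairwise wins.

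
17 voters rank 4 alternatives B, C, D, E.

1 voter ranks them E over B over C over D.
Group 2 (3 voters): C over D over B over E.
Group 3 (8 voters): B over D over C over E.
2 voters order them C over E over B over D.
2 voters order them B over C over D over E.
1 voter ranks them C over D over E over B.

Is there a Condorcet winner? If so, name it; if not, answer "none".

B

Check each pair by majority over 17 ballots:
B vs C: B wins 11–6.
B–D: B 13–4.
B–E: B 13–4.
C vs D: C, 9–8.
C vs E: C, 16–1.
D–E: D 14–3.
B defeats every rival head-to-head and is the Condorcet winner.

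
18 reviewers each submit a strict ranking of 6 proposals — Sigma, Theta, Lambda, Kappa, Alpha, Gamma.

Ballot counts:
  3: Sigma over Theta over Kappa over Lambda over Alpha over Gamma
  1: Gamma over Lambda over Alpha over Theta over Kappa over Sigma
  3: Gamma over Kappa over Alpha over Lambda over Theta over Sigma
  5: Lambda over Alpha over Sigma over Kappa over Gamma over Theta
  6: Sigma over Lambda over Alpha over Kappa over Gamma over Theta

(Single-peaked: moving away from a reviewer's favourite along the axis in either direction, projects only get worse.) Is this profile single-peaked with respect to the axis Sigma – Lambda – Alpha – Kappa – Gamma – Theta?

Axis positions: Sigma=1, Lambda=2, Alpha=3, Kappa=4, Gamma=5, Theta=6.
Cluster 1: ranking walks positions 1-6-4-2-3-5; Theta is ranked above Lambda even though Lambda lies between Theta and the peak Sigma on the axis — preferences dip and rise again. Not single-peaked.
Cluster 2: ranking walks positions 5-2-3-6-4-1; Lambda is ranked above Kappa even though Kappa lies between Lambda and the peak Gamma on the axis — preferences dip and rise again. Not single-peaked.
Cluster 3 (peak Gamma at position 5): ranking walks positions 5-4-3-2-6-1, expanding outward from the peak — single-peaked.
Cluster 4 (peak Lambda at position 2): ranking walks positions 2-3-1-4-5-6, expanding outward from the peak — single-peaked.
Cluster 5 (peak Sigma at position 1): ranking walks positions 1-2-3-4-5-6, expanding outward from the peak — single-peaked.
Cluster 1 violates single-peakedness, so the profile is not single-peaked on this axis.

no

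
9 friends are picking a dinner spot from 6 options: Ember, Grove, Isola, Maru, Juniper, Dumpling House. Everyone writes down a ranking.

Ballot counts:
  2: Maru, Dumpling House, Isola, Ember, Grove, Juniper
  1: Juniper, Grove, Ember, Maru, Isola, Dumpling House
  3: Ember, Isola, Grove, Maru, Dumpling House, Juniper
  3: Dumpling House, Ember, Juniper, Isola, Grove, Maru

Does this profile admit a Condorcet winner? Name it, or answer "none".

Head-to-head results (9 friends):
Ember vs Grove: 2+3+3 = 8 for Ember, 1 for Grove — Ember by 8–1.
Ember vs Isola: Ember is ranked higher on 1+3+3 = 7 ballots, Isola on 2. Ember wins 7–2.
Ember vs Maru: 1+3+3 = 7 for Ember, 2 for Maru — Ember by 7–2.
Ember vs Juniper: Ember is ranked higher on 2+3+3 = 8 ballots, Juniper on 1. Ember wins 8–1.
Ember vs Dumpling House: 4 to 5, Dumpling House.
Grove vs Isola: Grove is ranked higher on 1 ballot, Isola on 8. Isola wins 8–1.
Grove vs Maru: 7 to 2, Grove.
Grove vs Juniper: Grove is ranked higher on 2+3 = 5 ballots, Juniper on 4. Grove wins 5–4.
Grove vs Dumpling House: Grove preferred on 1+3 = 4 ballots; Dumpling House wins 5–4.
Isola vs Maru: Isola preferred on 3+3 = 6 ballots; Isola wins 6–3.
Isola vs Juniper: Isola preferred on 2+3 = 5 ballots; Isola wins 5–4.
Isola vs Dumpling House: Isola preferred on 1+3 = 4 ballots; Dumpling House wins 5–4.
Maru vs Juniper: 5 to 4, Maru.
Maru vs Dumpling House: 6 to 3, Maru.
Juniper vs Dumpling House: Juniper preferred on 1 ballot; Dumpling House wins 8–1.
Each restaurant drops at least one matchup (Ember loses to Dumpling House; Grove loses to Ember; Isola loses to Ember; Maru loses to Ember; Juniper loses to Ember; Dumpling House loses to Maru); the cycle Ember beats Maru beats Dumpling House beats Ember rules out a Condorcet winner.

none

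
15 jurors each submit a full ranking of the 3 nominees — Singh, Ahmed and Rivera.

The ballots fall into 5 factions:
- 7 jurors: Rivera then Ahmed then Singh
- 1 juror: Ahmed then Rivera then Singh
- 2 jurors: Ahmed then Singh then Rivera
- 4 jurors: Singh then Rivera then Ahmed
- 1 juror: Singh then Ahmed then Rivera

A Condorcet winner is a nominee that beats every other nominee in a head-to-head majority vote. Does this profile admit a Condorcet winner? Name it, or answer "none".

Rivera

Check each pair by majority over 15 ballots:
Singh vs Ahmed: Ahmed wins 10–5.
Singh vs Rivera: Rivera wins 8–7.
Ahmed vs Rivera: Rivera, 11–4.
Rivera wins every pairwise contest, so Rivera is the Condorcet winner.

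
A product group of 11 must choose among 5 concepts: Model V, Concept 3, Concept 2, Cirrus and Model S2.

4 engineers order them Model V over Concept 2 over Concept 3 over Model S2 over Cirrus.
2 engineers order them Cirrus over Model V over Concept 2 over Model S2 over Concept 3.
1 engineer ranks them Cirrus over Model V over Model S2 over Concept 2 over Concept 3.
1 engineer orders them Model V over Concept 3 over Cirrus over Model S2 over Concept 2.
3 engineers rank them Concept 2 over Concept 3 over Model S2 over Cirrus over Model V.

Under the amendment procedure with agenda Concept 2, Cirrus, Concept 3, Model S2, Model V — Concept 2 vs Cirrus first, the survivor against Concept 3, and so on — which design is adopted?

Model V

Round 1: Concept 2 vs Cirrus — 7–4, Concept 2 advances.
Round 2: Concept 2 vs Concept 3 — 10–1, Concept 2 advances.
Round 3: Concept 2 vs Model S2 — 9–2, Concept 2 advances.
Round 4: Concept 2 vs Model V — 3–8, Model V advances.
The agenda winner is Model V.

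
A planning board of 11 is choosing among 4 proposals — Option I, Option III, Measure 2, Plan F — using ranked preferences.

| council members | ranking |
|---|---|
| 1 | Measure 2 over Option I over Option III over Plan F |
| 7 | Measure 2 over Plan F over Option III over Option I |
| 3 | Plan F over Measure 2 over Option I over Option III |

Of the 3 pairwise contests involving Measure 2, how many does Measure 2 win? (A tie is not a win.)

Measure 2 against each rival (11 council members):
Measure 2 vs Option I: Measure 2, 11–0.
Measure 2–Option III: Measure 2 11–0.
Measure 2 vs Plan F: Measure 2, 8–3.
Measure 2 beats Option I, Option III, Plan F — 3 pairwise wins.

3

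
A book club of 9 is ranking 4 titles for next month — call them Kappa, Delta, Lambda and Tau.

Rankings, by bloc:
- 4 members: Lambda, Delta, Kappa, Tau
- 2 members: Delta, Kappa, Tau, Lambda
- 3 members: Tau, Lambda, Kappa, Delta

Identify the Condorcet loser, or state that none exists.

none

Head-to-head results (9 members):
Kappa vs Delta: Kappa is ranked higher on 3 ballots, Delta on 6. Delta wins 6–3.
Kappa vs Lambda: 2 for Kappa, 7 for Lambda — Lambda by 7–2.
Kappa vs Tau: Kappa is ranked higher on 4+2 = 6 ballots, Tau on 3. Kappa wins 6–3.
Delta vs Lambda: Lambda wins 7–2.
Delta vs Tau: Delta wins 6–3.
Lambda–Tau: Tau 5–4.
Every book wins at least one matchup (Kappa beats Tau; Delta beats Kappa; Lambda beats Kappa; Tau beats Lambda), so there is no Condorcet loser.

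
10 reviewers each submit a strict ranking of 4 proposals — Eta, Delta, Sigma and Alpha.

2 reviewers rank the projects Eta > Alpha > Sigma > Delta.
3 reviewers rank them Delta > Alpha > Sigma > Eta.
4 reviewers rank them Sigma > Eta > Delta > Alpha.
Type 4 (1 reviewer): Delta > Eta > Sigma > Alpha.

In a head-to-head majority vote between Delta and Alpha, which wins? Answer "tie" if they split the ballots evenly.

Delta

Ballots ranking Delta above Alpha: 3 + 4 + 1 = 8.
Ballots ranking Alpha above Delta: 10 − 8 = 2.
Delta wins the head-to-head 8–2.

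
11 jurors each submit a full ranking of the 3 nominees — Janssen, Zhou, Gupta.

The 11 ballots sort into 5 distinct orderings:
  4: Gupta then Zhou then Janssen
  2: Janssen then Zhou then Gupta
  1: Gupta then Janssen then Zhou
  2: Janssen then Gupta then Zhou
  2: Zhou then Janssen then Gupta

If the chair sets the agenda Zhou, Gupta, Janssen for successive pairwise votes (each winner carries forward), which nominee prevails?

Round 1: Zhou vs Gupta — 4–7, Gupta advances.
Round 2: Gupta vs Janssen — 5–6, Janssen advances.
Janssen survives the agenda.

Janssen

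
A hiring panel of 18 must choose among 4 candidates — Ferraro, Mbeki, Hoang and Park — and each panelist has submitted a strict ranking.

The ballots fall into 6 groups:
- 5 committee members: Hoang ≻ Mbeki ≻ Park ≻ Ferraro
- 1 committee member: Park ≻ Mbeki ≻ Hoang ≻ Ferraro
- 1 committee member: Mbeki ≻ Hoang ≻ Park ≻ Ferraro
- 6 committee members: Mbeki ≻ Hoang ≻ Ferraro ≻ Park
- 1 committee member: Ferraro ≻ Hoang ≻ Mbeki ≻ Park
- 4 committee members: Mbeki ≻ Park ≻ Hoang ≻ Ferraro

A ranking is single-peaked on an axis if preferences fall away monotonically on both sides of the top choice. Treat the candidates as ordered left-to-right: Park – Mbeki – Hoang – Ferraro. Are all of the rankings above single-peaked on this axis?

yes

Axis positions: Park=1, Mbeki=2, Hoang=3, Ferraro=4.
Group 1 (peak Hoang at position 3): ranking walks positions 3-2-1-4, expanding outward from the peak — single-peaked.
Group 2 (peak Park at position 1): ranking walks positions 1-2-3-4, expanding outward from the peak — single-peaked.
Group 3 (peak Mbeki at position 2): ranking walks positions 2-3-1-4, expanding outward from the peak — single-peaked.
Group 4 (peak Mbeki at position 2): ranking walks positions 2-3-4-1, expanding outward from the peak — single-peaked.
Group 5 (peak Ferraro at position 4): ranking walks positions 4-3-2-1, expanding outward from the peak — single-peaked.
Group 6 (peak Mbeki at position 2): ranking walks positions 2-1-3-4, expanding outward from the peak — single-peaked.
Every ranking is single-peaked on this axis.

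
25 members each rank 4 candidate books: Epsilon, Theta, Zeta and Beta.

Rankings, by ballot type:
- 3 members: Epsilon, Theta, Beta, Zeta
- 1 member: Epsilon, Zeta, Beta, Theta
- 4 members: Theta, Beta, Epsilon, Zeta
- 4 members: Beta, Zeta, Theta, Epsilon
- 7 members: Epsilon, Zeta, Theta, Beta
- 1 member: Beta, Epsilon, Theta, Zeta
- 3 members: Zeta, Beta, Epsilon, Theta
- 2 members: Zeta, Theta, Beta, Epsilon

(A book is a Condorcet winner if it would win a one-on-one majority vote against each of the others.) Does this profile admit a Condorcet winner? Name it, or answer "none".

Head-to-head results (25 members):
Epsilon vs Theta: Epsilon wins 15–10.
Epsilon–Zeta: Epsilon 16–9.
Epsilon vs Beta: Beta, 14–11.
Theta vs Zeta: Zeta, 17–8.
Theta–Beta: Theta 16–9.
Zeta vs Beta: Zeta wins 13–12.
Every book loses at least once (Epsilon loses to Beta; Theta loses to Epsilon; Zeta loses to Epsilon; Beta loses to Theta). The majority relation contains the cycle Epsilon → Theta → Beta → Epsilon, so there is no Condorcet winner.

none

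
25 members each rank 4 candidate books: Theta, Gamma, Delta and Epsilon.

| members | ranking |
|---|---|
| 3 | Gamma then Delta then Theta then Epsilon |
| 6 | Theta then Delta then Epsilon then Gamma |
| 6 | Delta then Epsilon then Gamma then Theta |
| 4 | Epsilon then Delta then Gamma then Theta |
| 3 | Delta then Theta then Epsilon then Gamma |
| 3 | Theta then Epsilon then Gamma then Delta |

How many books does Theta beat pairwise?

Theta against each rival (25 members):
Theta vs Gamma: Theta preferred on 6+3+3 = 12 ballots; Gamma wins 13–12.
Theta vs Delta: 6+3 = 9 for Theta, 16 for Delta — Delta by 16–9.
Theta vs Epsilon: Theta wins 15–10.
Theta beats Epsilon; loses to Gamma, Delta — 1 pairwise win.

1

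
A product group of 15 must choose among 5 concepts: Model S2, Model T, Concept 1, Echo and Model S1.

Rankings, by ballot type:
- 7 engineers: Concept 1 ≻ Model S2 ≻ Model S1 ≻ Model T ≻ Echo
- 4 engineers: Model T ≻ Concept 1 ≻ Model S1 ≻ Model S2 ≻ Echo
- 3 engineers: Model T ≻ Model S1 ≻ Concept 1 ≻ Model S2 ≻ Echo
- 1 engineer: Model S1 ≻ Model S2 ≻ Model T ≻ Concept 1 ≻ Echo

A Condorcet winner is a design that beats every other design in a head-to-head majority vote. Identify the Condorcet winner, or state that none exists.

Check each pair by majority over 15 ballots:
Model S2 vs Model T: Model S2 wins 8–7.
Model S2 vs Concept 1: Concept 1, 14–1.
Model S2 vs Echo: Model S2, 15–0.
Model S2 vs Model S1: Model S1 wins 8–7.
Model T vs Concept 1: Model T wins 8–7.
Model T vs Echo: Model T, 15–0.
Model T vs Model S1: Model S1, 8–7.
Concept 1 vs Echo: Concept 1 wins 15–0.
Concept 1 vs Model S1: Concept 1, 11–4.
Echo vs Model S1: Model S1, 15–0.
No design is unbeaten: Model S2 loses to Concept 1; Model T loses to Model S2; Concept 1 loses to Model T; Echo loses to Model S2; Model S1 loses to Concept 1. In particular Model S2 → Model T → Concept 1 → Model S2 is a majority cycle — no Condorcet winner exists.

none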